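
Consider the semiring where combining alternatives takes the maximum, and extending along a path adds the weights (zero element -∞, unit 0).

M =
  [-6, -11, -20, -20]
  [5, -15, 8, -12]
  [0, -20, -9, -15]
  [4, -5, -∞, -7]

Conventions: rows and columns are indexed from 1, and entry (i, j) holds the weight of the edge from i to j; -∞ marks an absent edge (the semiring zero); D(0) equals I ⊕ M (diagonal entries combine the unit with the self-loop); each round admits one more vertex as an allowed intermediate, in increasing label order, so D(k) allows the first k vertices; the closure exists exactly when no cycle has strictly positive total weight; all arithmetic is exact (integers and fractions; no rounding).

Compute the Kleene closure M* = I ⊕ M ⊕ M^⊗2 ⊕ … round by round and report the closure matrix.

D(0):
  [0, -11, -20, -20]
  [5, 0, 8, -12]
  [0, -20, 0, -15]
  [4, -5, -∞, 0]
D(1):
  [0, -11, -20, -20]
  [5, 0, 8, -12]
  [0, -11, 0, -15]
  [4, -5, -16, 0]
D(2):
  [0, -11, -3, -20]
  [5, 0, 8, -12]
  [0, -11, 0, -15]
  [4, -5, 3, 0]
D(3):
  [0, -11, -3, -18]
  [8, 0, 8, -7]
  [0, -11, 0, -15]
  [4, -5, 3, 0]
D(4):
  [0, -11, -3, -18]
  [8, 0, 8, -7]
  [0, -11, 0, -15]
  [4, -5, 3, 0]
Answer: M* = [[0, -11, -3, -18], [8, 0, 8, -7], [0, -11, 0, -15], [4, -5, 3, 0]]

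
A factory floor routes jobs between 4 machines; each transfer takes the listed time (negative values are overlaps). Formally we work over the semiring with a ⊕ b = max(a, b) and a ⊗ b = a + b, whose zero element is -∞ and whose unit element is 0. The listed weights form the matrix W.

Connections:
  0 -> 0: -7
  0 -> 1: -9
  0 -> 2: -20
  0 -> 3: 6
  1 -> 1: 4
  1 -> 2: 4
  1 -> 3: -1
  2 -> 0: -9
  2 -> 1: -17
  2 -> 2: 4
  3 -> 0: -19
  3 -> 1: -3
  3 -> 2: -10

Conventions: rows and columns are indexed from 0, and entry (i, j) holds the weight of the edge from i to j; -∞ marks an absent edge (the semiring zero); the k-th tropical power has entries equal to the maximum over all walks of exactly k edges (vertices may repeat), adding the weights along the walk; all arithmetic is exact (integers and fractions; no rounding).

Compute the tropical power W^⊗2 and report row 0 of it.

W^⊗2:
  [-13, 3, -4, -1]
  [-5, 8, 8, 3]
  [-5, -13, 8, -3]
  [-19, 1, 1, -4]
Answer: row 0 of W^⊗2 = [-13, 3, -4, -1]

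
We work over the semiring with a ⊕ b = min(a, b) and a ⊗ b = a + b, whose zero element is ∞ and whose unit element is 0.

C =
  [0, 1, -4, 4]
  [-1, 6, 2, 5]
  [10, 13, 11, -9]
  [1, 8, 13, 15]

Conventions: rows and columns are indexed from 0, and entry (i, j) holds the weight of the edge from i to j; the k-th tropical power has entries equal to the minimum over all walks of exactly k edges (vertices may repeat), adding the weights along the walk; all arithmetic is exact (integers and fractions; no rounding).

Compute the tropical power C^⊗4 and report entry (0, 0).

C^⊗2:
  [0, 1, -4, -13]
  [-1, 0, -5, -7]
  [-8, -1, 4, 2]
  [1, 2, -3, 4]
C^⊗3:
  [-12, -5, -4, -13]
  [-6, 0, -5, -14]
  [-8, -7, -12, -5]
  [1, 2, -3, -12]
C^⊗4:
  [-12, -11, -16, -13]
  [-13, -6, -10, -14]
  [-8, -7, -12, -21]
  [-11, -4, -3, -12]
Key observation: the optimum is the walk 0->0->2->3->0, with weight 0 + (-4) + (-9) + 1 = -12.
Optimal value attained by: walk 0->0->2->3->0.
Answer: (C^⊗4)[0][0] = -12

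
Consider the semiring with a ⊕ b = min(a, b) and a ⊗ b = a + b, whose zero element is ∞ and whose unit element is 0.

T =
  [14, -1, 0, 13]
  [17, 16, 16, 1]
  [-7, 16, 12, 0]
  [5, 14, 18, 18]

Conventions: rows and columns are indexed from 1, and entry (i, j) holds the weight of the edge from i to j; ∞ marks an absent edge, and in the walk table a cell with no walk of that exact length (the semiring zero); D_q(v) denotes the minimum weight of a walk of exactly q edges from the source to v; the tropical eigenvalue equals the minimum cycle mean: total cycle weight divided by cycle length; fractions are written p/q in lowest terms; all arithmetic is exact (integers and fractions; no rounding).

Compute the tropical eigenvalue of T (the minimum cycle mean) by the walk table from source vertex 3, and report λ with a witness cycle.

q=0: [∞, ∞, 0, ∞]
q=1: [-7, 16, 12, 0]
q=2: [5, -8, -7, 6]
q=3: [-14, 4, 5, -7]
q=4: [-2, -15, -14, -1]
Optimal cycle mean attained by: cycle 1->3->1, total 0 + (-7), length 2.
Answer: λ = -7/2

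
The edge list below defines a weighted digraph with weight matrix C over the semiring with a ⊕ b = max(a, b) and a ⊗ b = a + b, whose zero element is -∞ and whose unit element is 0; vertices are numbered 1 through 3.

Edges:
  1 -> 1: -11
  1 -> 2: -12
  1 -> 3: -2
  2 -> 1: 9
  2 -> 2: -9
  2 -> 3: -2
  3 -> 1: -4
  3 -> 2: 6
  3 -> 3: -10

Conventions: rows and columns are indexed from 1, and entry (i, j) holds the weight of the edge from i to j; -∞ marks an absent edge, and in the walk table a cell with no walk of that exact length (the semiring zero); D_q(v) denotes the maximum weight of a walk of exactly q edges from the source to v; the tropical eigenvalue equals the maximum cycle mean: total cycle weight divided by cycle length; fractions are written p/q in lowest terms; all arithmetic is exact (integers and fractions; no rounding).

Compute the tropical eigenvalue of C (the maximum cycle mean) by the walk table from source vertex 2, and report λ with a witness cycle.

q=0: [-∞, 0, -∞]
q=1: [9, -9, -2]
q=2: [0, 4, 7]
q=3: [13, 13, 2]
Optimal cycle mean attained by: cycle 1->3->2->1, total (-2) + 6 + 9, length 3.
Answer: λ = 13/3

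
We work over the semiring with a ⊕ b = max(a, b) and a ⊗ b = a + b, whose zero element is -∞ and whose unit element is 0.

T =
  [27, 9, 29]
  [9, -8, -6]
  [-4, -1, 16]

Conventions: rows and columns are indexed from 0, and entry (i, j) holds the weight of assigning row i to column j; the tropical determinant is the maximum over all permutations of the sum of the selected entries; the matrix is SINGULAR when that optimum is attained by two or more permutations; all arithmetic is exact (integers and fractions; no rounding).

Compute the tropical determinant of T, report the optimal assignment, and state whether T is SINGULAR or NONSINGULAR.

σ = (0, 1, 2): 27 + (-8) + 16 = 35
σ = (0, 2, 1): 27 + (-6) + (-1) = 20
σ = (1, 0, 2): 9 + 9 + 16 = 34
σ = (1, 2, 0): 9 + (-6) + (-4) = -1
σ = (2, 0, 1): 29 + 9 + (-1) = 37
σ = (2, 1, 0): 29 + (-8) + (-4) = 17
Optimal value attained by: σ = (2, 0, 1).
Answer: det⊕(T) = 37; verdict: NONSINGULAR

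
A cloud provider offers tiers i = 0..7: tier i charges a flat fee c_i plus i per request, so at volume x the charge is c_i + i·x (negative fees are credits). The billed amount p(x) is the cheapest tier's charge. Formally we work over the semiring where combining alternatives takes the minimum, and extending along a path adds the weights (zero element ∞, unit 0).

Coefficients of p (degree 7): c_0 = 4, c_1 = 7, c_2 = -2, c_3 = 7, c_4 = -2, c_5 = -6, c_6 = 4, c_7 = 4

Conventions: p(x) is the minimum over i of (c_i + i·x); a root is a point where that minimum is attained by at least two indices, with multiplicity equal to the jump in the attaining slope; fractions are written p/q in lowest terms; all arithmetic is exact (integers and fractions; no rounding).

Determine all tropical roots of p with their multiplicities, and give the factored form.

hull edge (i=0, c=4) to (i=2, c=-2): slope -3, span 2
hull edge (i=2, c=-2) to (i=5, c=-6): slope -4/3, span 3
hull edge (i=5, c=-6) to (i=7, c=4): slope 5, span 2
Factored form: p(x) = 4 ⊗ (x ⊕ (-5)) ⊗ (x ⊕ (-5)) ⊗ (x ⊕ 4/3) ⊗ (x ⊕ 4/3) ⊗ (x ⊕ 4/3) ⊗ (x ⊕ 3) ⊗ (x ⊕ 3)
Answer: roots = -5 (mult 2), 4/3 (mult 3), 3 (mult 2)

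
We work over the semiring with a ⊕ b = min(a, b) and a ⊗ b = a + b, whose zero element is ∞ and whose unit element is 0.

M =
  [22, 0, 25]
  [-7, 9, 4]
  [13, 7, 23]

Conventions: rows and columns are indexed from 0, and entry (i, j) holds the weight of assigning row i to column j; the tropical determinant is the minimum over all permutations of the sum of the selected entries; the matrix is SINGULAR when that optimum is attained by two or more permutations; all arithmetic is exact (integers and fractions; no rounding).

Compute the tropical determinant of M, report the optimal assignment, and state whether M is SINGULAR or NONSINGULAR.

σ = (0, 1, 2): 22 + 9 + 23 = 54
σ = (0, 2, 1): 22 + 4 + 7 = 33
σ = (1, 0, 2): 0 + (-7) + 23 = 16
σ = (1, 2, 0): 0 + 4 + 13 = 17
σ = (2, 0, 1): 25 + (-7) + 7 = 25
σ = (2, 1, 0): 25 + 9 + 13 = 47
Optimal value attained by: σ = (1, 0, 2).
Answer: det⊕(M) = 16; verdict: NONSINGULAR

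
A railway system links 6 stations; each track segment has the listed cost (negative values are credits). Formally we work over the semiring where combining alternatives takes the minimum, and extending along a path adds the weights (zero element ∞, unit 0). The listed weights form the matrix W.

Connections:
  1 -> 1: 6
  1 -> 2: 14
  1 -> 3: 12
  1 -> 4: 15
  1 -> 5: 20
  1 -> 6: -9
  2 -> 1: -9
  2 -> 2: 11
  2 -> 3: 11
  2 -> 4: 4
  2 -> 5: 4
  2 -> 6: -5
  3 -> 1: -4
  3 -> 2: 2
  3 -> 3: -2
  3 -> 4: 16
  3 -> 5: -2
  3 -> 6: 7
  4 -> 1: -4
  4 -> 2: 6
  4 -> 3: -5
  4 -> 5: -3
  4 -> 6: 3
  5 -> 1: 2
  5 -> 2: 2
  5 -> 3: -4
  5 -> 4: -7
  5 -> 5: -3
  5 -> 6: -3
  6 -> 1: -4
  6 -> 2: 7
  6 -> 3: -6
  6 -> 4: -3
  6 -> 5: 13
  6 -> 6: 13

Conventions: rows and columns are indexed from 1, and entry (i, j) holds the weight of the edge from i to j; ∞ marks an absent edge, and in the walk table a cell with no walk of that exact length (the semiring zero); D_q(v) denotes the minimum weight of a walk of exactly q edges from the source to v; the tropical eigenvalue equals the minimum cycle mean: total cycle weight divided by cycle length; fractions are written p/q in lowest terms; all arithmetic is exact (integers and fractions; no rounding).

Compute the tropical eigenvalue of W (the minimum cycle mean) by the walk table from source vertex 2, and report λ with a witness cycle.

q=0: [∞, 0, ∞, ∞, ∞, ∞]
q=1: [-9, 11, 11, 4, 4, -5]
q=2: [-9, 2, -11, -8, 1, -18]
q=3: [-22, -11, -24, -21, -13, -18]
q=4: [-28, -22, -26, -21, -26, -31]
q=5: [-35, -24, -37, -34, -29, -37]
q=6: [-41, -35, -43, -40, -39, -44]
Optimal cycle mean attained by: cycle 1->6->1, total (-9) + (-4), length 2.
Answer: λ = -13/2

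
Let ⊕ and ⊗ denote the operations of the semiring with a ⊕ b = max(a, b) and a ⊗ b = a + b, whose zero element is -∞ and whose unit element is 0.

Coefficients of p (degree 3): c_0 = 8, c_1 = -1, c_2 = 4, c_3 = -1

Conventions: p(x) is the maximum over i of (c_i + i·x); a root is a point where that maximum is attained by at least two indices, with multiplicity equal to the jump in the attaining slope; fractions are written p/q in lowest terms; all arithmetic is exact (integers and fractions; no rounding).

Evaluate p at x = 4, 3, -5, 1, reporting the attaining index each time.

p(4) = max(8+0·4=8, -1+1·4=3, 4+2·4=12, -1+3·4=11) = 12 (attained by i=2)
p(3) = max(8+0·3=8, -1+1·3=2, 4+2·3=10, -1+3·3=8) = 10 (attained by i=2)
p(-5) = max(8+0·(-5)=8, -1+1·(-5)=-6, 4+2·(-5)=-6, -1+3·(-5)=-16) = 8 (attained by i=0)
p(1) = max(8+0·1=8, -1+1·1=0, 4+2·1=6, -1+3·1=2) = 8 (attained by i=0)
Answer: p(4) = 12; p(3) = 10; p(-5) = 8; p(1) = 8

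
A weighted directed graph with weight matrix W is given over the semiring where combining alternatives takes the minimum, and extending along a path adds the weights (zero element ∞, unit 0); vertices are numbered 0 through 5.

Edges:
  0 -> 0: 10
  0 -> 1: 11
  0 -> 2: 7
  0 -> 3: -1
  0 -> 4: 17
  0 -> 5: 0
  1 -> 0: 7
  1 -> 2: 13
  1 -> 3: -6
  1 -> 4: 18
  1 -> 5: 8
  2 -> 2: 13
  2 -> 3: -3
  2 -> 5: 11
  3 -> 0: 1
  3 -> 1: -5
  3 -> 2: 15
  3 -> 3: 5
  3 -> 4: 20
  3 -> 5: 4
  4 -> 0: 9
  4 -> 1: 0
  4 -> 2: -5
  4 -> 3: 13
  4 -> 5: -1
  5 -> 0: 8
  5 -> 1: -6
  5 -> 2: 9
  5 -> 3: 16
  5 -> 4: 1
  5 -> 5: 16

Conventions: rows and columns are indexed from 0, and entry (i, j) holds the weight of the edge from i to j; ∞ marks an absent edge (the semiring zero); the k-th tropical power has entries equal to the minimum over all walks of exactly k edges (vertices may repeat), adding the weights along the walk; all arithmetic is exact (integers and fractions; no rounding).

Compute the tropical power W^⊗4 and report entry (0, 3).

W^⊗2:
  [0, -6, 9, 4, 1, 3]
  [-5, -11, 9, -1, 9, -2]
  [-2, -8, 12, 2, 12, 1]
  [2, -2, 8, -11, 5, 1]
  [7, -7, 8, -8, 0, 6]
  [1, 1, -4, -12, 12, 0]
W^⊗3:
  [1, -3, -4, -12, 4, 0]
  [-4, -8, 2, -17, -1, -5]
  [-1, -5, 5, -14, 2, -2]
  [-10, -16, 0, -8, 2, -7]
  [-7, -13, -5, -13, 7, -4]
  [-11, -17, 3, -7, 1, -8]
W^⊗4:
  [-11, -17, -1, -9, 1, -8]
  [-16, -22, -6, -14, -4, -13]
  [-13, -19, -3, -11, -1, -10]
  [-9, -13, -3, -22, -6, -10]
  [-12, -18, 0, -19, -3, -9]
  [-10, -14, -4, -23, -7, -11]
Key observation: the optimum is the walk 0->3->5->1->3, with weight (-1) + 4 + (-6) + (-6) = -9.
Optimal value attained by: walk 0->3->5->1->3.
Answer: (W^⊗4)[0][3] = -9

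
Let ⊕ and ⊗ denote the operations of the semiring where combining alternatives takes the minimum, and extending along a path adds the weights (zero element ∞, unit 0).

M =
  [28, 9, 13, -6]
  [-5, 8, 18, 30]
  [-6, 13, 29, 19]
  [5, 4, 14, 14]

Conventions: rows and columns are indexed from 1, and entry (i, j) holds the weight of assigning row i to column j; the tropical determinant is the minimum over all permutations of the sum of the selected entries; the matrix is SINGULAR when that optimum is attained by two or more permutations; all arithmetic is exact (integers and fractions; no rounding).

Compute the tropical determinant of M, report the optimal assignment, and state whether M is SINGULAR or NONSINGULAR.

σ = (1, 2, 3, 4): 28 + 8 + 29 + 14 = 79
σ = (1, 2, 4, 3): 28 + 8 + 19 + 14 = 69
σ = (1, 3, 2, 4): 28 + 18 + 13 + 14 = 73
σ = (1, 3, 4, 2): 28 + 18 + 19 + 4 = 69
σ = (1, 4, 2, 3): 28 + 30 + 13 + 14 = 85
σ = (1, 4, 3, 2): 28 + 30 + 29 + 4 = 91
σ = (2, 1, 3, 4): 9 + (-5) + 29 + 14 = 47
σ = (2, 1, 4, 3): 9 + (-5) + 19 + 14 = 37
σ = (2, 3, 1, 4): 9 + 18 + (-6) + 14 = 35
σ = (2, 3, 4, 1): 9 + 18 + 19 + 5 = 51
σ = (2, 4, 1, 3): 9 + 30 + (-6) + 14 = 47
σ = (2, 4, 3, 1): 9 + 30 + 29 + 5 = 73
σ = (3, 1, 2, 4): 13 + (-5) + 13 + 14 = 35
σ = (3, 1, 4, 2): 13 + (-5) + 19 + 4 = 31
σ = (3, 2, 1, 4): 13 + 8 + (-6) + 14 = 29
σ = (3, 2, 4, 1): 13 + 8 + 19 + 5 = 45
σ = (3, 4, 1, 2): 13 + 30 + (-6) + 4 = 41
σ = (3, 4, 2, 1): 13 + 30 + 13 + 5 = 61
σ = (4, 1, 2, 3): (-6) + (-5) + 13 + 14 = 16
σ = (4, 1, 3, 2): (-6) + (-5) + 29 + 4 = 22
σ = (4, 2, 1, 3): (-6) + 8 + (-6) + 14 = 10
σ = (4, 2, 3, 1): (-6) + 8 + 29 + 5 = 36
σ = (4, 3, 1, 2): (-6) + 18 + (-6) + 4 = 10
σ = (4, 3, 2, 1): (-6) + 18 + 13 + 5 = 30
Optimal value attained by: σ = (4, 2, 1, 3).
Answer: det⊕(M) = 10; verdict: SINGULAR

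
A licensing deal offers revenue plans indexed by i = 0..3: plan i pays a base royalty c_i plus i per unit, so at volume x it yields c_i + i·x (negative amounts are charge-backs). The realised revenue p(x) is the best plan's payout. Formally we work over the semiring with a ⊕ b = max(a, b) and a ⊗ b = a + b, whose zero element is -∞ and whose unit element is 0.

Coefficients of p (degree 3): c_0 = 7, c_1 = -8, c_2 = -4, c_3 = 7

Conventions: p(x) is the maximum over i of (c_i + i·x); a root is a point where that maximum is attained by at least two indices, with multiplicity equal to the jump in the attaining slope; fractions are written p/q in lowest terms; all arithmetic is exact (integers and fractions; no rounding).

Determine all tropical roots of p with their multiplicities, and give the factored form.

hull edge (i=0, c=7) to (i=3, c=7): slope 0, span 3
Factored form: p(x) = 7 ⊗ (x ⊕ 0) ⊗ (x ⊕ 0) ⊗ (x ⊕ 0)
Answer: roots = 0 (mult 3)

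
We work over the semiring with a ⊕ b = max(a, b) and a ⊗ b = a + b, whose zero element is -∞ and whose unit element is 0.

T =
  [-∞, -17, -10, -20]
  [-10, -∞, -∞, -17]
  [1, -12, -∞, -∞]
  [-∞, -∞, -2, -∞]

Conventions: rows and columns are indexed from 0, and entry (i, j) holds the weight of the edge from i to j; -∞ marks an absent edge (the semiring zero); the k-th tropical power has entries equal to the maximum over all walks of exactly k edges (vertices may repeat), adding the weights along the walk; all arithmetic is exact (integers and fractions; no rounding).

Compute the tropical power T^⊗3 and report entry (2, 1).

T^⊗2:
  [-9, -22, -22, -34]
  [-∞, -27, -19, -30]
  [-22, -16, -9, -19]
  [-1, -14, -∞, -∞]
T^⊗3:
  [-21, -26, -19, -29]
  [-18, -31, -32, -44]
  [-8, -21, -21, -33]
  [-24, -18, -11, -21]
Key observation: the optimum is the walk 2->0->2->1, with weight 1 + (-10) + (-12) = -21.
Optimal value attained by: walk 2->0->2->1.
Answer: (T^⊗3)[2][1] = -21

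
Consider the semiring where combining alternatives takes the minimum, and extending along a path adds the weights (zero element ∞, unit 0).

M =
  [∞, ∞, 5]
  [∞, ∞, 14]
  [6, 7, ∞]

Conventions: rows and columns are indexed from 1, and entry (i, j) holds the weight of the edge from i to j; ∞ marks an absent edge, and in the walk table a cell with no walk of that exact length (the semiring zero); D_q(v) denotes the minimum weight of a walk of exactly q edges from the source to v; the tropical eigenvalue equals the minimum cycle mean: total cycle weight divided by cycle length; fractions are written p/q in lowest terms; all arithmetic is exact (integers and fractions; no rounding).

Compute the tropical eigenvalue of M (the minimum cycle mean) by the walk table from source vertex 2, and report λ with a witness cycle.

q=0: [∞, 0, ∞]
q=1: [∞, ∞, 14]
q=2: [20, 21, ∞]
q=3: [∞, ∞, 25]
Optimal cycle mean attained by: cycle 1->3->1, total 5 + 6, length 2.
Answer: λ = 11/2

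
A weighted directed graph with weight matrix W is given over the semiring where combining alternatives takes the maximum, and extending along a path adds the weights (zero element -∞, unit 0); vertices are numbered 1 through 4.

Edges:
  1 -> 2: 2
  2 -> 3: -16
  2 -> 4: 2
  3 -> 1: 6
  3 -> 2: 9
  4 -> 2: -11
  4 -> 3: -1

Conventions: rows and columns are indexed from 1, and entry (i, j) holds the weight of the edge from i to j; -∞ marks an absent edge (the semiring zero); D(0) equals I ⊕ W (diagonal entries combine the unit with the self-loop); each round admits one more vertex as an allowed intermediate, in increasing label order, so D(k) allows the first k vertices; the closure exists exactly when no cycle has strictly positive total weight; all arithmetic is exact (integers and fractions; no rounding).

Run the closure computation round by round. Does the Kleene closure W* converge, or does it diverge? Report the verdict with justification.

D(0):
  [0, 2, -∞, -∞]
  [-∞, 0, -16, 2]
  [6, 9, 0, -∞]
  [-∞, -11, -1, 0]
D(1):
  [0, 2, -∞, -∞]
  [-∞, 0, -16, 2]
  [6, 9, 0, -∞]
  [-∞, -11, -1, 0]
D(2):
  [0, 2, -14, 4]
  [-∞, 0, -16, 2]
  [6, 9, 0, 11]
  [-∞, -11, -1, 0]
Detection: at round 3, diagonal entry (4, 4) turns strictly positive.
Key observation: the cycle 4->3->1->2->4 has total weight (-1) + 6 + 2 + 2, which is strictly positive.
Answer: DIVERGES — positive cycle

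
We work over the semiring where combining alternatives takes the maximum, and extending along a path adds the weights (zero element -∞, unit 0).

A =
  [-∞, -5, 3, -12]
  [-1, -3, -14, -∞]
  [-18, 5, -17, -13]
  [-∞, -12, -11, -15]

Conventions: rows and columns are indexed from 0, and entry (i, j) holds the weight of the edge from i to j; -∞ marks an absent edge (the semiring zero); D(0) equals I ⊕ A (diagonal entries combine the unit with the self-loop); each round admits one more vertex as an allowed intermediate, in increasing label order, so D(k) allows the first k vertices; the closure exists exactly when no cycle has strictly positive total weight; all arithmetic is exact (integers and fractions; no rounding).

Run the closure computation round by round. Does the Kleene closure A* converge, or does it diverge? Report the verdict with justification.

D(0):
  [0, -5, 3, -12]
  [-1, 0, -14, -∞]
  [-18, 5, 0, -13]
  [-∞, -12, -11, 0]
D(1):
  [0, -5, 3, -12]
  [-1, 0, 2, -13]
  [-18, 5, 0, -13]
  [-∞, -12, -11, 0]
Detection: at round 2, diagonal entry (2, 2) turns strictly positive.
Key observation: the cycle 2->1->0->2 has total weight 5 + (-1) + 3, which is strictly positive.
Answer: DIVERGES — positive cycle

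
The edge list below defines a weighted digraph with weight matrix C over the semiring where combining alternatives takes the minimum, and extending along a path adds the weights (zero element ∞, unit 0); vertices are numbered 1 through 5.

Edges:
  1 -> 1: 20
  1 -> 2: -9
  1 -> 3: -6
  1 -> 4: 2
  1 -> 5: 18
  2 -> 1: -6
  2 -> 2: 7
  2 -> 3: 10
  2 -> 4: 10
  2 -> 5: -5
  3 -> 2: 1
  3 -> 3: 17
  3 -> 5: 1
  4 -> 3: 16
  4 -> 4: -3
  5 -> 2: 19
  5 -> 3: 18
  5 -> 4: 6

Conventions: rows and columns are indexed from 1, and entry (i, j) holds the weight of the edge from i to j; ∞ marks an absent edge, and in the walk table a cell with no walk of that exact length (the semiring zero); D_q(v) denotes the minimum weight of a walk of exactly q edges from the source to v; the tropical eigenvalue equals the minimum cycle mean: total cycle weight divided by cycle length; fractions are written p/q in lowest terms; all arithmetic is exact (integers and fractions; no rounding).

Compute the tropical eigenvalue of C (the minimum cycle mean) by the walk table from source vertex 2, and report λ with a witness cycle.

q=0: [∞, 0, ∞, ∞, ∞]
q=1: [-6, 7, 10, 10, -5]
q=2: [1, -15, -12, -4, 2]
q=3: [-21, -11, -5, -7, -20]
q=4: [-17, -30, -27, -19, -16]
q=5: [-36, -26, -23, -22, -35]
Optimal cycle mean attained by: cycle 1->2->1, total (-9) + (-6), length 2.
Answer: λ = -15/2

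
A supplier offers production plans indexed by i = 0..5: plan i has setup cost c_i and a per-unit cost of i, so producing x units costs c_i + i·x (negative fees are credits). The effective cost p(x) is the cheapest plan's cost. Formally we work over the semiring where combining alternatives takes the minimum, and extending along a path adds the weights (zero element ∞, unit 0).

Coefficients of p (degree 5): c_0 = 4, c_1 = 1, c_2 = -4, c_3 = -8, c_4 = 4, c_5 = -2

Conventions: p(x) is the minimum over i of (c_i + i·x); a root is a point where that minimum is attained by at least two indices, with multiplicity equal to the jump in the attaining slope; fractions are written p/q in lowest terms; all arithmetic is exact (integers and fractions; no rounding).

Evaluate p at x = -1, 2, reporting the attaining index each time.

p(-1) = min(4+0·(-1)=4, 1+1·(-1)=0, -4+2·(-1)=-6, -8+3·(-1)=-11, 4+4·(-1)=0, -2+5·(-1)=-7) = -11 (attained by i=3)
p(2) = min(4+0·2=4, 1+1·2=3, -4+2·2=0, -8+3·2=-2, 4+4·2=12, -2+5·2=8) = -2 (attained by i=3)
Answer: p(-1) = -11; p(2) = -2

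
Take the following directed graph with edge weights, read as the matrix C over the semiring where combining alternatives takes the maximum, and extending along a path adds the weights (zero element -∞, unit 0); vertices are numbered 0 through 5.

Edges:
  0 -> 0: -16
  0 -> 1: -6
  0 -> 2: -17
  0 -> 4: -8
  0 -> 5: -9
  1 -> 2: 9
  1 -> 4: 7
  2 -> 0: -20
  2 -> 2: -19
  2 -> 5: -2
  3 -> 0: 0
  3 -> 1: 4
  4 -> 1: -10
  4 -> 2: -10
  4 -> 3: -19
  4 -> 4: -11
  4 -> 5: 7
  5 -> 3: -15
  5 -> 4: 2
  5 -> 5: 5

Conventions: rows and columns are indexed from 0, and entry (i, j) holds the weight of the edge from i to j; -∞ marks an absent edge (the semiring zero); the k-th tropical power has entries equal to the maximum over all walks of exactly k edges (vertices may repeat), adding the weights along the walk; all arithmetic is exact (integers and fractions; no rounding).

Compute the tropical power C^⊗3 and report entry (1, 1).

C^⊗2:
  [-32, -18, 3, -24, 1, -1]
  [-11, -3, -3, -12, -4, 14]
  [-36, -26, -37, -17, 0, 3]
  [-16, -6, 13, -∞, 11, -9]
  [-19, -15, -1, -8, 9, 12]
  [-15, -8, -8, -10, 7, 10]
C^⊗3:
  [-17, -9, -9, -16, 1, 8]
  [-12, -8, 6, -1, 16, 19]
  [-17, -10, -10, -12, 5, 8]
  [-7, 1, 3, -8, 1, 18]
  [-8, -1, -1, -3, 14, 17]
  [-10, -3, 1, -5, 12, 15]
Key observation: the optimum is the walk 1->4->3->1, with weight 7 + (-19) + 4 = -8.
Optimal value attained by: walk 1->4->3->1.
Answer: (C^⊗3)[1][1] = -8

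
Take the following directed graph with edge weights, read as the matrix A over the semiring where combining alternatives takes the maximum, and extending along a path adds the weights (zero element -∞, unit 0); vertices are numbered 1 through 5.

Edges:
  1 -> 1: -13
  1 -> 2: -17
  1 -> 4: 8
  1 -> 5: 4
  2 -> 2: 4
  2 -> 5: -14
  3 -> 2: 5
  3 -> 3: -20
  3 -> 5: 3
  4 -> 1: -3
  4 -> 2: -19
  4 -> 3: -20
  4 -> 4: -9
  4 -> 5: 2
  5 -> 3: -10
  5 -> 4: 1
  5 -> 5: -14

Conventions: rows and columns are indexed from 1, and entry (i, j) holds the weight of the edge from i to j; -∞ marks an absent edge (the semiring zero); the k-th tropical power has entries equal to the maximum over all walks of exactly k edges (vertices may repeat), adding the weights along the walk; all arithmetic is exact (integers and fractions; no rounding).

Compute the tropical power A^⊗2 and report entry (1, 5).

A^⊗2:
  [5, -11, -6, 5, 10]
  [-∞, 8, -24, -13, -10]
  [-∞, 9, -7, 4, -9]
  [-12, -15, -8, 5, 1]
  [-2, -5, -19, -8, 3]
Key observation: the optimum is the walk 1->4->5, with weight 8 + 2 = 10.
Optimal value attained by: walk 1->4->5.
Answer: (A^⊗2)[1][5] = 10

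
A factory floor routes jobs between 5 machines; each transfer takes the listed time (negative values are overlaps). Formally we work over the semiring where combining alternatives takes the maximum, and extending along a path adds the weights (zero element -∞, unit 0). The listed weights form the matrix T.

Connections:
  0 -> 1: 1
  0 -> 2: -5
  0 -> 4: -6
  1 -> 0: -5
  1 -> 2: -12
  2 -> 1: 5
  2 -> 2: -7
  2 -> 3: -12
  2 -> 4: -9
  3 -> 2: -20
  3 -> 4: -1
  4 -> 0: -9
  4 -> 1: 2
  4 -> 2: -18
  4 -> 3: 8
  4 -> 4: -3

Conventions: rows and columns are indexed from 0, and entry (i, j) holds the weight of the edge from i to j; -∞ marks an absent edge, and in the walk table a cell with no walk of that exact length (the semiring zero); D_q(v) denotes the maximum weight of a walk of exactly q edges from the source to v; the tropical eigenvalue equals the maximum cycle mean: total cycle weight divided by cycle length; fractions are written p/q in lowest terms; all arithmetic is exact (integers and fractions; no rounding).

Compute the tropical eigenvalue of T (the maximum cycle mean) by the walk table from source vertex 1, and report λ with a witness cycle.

q=0: [-∞, 0, -∞, -∞, -∞]
q=1: [-5, -∞, -12, -∞, -∞]
q=2: [-∞, -4, -10, -24, -11]
q=3: [-9, -5, -16, -3, -14]
q=4: [-10, -8, -14, -6, -4]
q=5: [-13, -2, -15, 4, -7]
Optimal cycle mean attained by: cycle 3->4->3, total (-1) + 8, length 2.
Answer: λ = 7/2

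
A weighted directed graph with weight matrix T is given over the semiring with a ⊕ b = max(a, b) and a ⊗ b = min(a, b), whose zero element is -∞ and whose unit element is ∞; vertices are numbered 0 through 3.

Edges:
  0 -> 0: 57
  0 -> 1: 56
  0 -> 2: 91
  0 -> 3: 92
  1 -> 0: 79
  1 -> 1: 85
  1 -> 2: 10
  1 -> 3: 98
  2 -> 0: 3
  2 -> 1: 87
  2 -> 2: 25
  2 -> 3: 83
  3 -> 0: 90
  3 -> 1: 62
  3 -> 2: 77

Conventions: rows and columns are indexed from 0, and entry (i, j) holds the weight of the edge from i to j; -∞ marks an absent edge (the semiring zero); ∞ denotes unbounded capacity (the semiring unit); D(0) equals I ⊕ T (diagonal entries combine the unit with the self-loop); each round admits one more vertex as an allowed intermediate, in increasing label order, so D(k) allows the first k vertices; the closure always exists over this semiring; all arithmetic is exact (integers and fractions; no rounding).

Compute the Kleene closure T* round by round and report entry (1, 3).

D(0):
  [∞, 56, 91, 92]
  [79, ∞, 10, 98]
  [3, 87, ∞, 83]
  [90, 62, 77, ∞]
D(1):
  [∞, 56, 91, 92]
  [79, ∞, 79, 98]
  [3, 87, ∞, 83]
  [90, 62, 90, ∞]
D(2):
  [∞, 56, 91, 92]
  [79, ∞, 79, 98]
  [79, 87, ∞, 87]
  [90, 62, 90, ∞]
D(3):
  [∞, 87, 91, 92]
  [79, ∞, 79, 98]
  [79, 87, ∞, 87]
  [90, 87, 90, ∞]
D(4):
  [∞, 87, 91, 92]
  [90, ∞, 90, 98]
  [87, 87, ∞, 87]
  [90, 87, 90, ∞]
Answer: T*[1][3] = 98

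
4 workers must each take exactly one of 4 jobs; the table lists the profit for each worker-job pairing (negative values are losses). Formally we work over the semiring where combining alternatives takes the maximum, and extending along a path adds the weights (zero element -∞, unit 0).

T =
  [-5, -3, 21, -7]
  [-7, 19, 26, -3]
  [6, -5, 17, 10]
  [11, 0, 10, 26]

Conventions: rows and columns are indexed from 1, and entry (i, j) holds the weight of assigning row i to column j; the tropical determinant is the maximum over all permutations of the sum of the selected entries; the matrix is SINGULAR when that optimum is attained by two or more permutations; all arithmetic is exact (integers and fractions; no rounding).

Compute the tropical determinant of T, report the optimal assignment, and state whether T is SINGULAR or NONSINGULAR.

σ = (1, 2, 3, 4): (-5) + 19 + 17 + 26 = 57
σ = (1, 2, 4, 3): (-5) + 19 + 10 + 10 = 34
σ = (1, 3, 2, 4): (-5) + 26 + (-5) + 26 = 42
σ = (1, 3, 4, 2): (-5) + 26 + 10 + 0 = 31
σ = (1, 4, 2, 3): (-5) + (-3) + (-5) + 10 = -3
σ = (1, 4, 3, 2): (-5) + (-3) + 17 + 0 = 9
σ = (2, 1, 3, 4): (-3) + (-7) + 17 + 26 = 33
σ = (2, 1, 4, 3): (-3) + (-7) + 10 + 10 = 10
σ = (2, 3, 1, 4): (-3) + 26 + 6 + 26 = 55
σ = (2, 3, 4, 1): (-3) + 26 + 10 + 11 = 44
σ = (2, 4, 1, 3): (-3) + (-3) + 6 + 10 = 10
σ = (2, 4, 3, 1): (-3) + (-3) + 17 + 11 = 22
σ = (3, 1, 2, 4): 21 + (-7) + (-5) + 26 = 35
σ = (3, 1, 4, 2): 21 + (-7) + 10 + 0 = 24
σ = (3, 2, 1, 4): 21 + 19 + 6 + 26 = 72
σ = (3, 2, 4, 1): 21 + 19 + 10 + 11 = 61
σ = (3, 4, 1, 2): 21 + (-3) + 6 + 0 = 24
σ = (3, 4, 2, 1): 21 + (-3) + (-5) + 11 = 24
σ = (4, 1, 2, 3): (-7) + (-7) + (-5) + 10 = -9
σ = (4, 1, 3, 2): (-7) + (-7) + 17 + 0 = 3
σ = (4, 2, 1, 3): (-7) + 19 + 6 + 10 = 28
σ = (4, 2, 3, 1): (-7) + 19 + 17 + 11 = 40
σ = (4, 3, 1, 2): (-7) + 26 + 6 + 0 = 25
σ = (4, 3, 2, 1): (-7) + 26 + (-5) + 11 = 25
Optimal value attained by: σ = (3, 2, 1, 4).
Answer: det⊕(T) = 72; verdict: NONSINGULAR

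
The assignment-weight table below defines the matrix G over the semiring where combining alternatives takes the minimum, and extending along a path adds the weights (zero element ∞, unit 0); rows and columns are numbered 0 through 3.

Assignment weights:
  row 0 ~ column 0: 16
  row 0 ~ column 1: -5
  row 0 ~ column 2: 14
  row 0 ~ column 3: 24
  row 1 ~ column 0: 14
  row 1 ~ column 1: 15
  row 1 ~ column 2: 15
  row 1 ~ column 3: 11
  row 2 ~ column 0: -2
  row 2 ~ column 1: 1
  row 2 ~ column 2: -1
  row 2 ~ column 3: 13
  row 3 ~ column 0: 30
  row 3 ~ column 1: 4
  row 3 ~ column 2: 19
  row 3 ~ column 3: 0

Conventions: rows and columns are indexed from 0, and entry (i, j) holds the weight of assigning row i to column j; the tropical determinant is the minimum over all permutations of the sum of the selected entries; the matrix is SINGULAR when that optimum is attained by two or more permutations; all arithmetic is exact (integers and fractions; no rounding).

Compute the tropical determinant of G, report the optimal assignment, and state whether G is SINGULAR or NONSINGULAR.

σ = (0, 1, 2, 3): 16 + 15 + (-1) + 0 = 30
σ = (0, 1, 3, 2): 16 + 15 + 13 + 19 = 63
σ = (0, 2, 1, 3): 16 + 15 + 1 + 0 = 32
σ = (0, 2, 3, 1): 16 + 15 + 13 + 4 = 48
σ = (0, 3, 1, 2): 16 + 11 + 1 + 19 = 47
σ = (0, 3, 2, 1): 16 + 11 + (-1) + 4 = 30
σ = (1, 0, 2, 3): (-5) + 14 + (-1) + 0 = 8
σ = (1, 0, 3, 2): (-5) + 14 + 13 + 19 = 41
σ = (1, 2, 0, 3): (-5) + 15 + (-2) + 0 = 8
σ = (1, 2, 3, 0): (-5) + 15 + 13 + 30 = 53
σ = (1, 3, 0, 2): (-5) + 11 + (-2) + 19 = 23
σ = (1, 3, 2, 0): (-5) + 11 + (-1) + 30 = 35
σ = (2, 0, 1, 3): 14 + 14 + 1 + 0 = 29
σ = (2, 0, 3, 1): 14 + 14 + 13 + 4 = 45
σ = (2, 1, 0, 3): 14 + 15 + (-2) + 0 = 27
σ = (2, 1, 3, 0): 14 + 15 + 13 + 30 = 72
σ = (2, 3, 0, 1): 14 + 11 + (-2) + 4 = 27
σ = (2, 3, 1, 0): 14 + 11 + 1 + 30 = 56
σ = (3, 0, 1, 2): 24 + 14 + 1 + 19 = 58
σ = (3, 0, 2, 1): 24 + 14 + (-1) + 4 = 41
σ = (3, 1, 0, 2): 24 + 15 + (-2) + 19 = 56
σ = (3, 1, 2, 0): 24 + 15 + (-1) + 30 = 68
σ = (3, 2, 0, 1): 24 + 15 + (-2) + 4 = 41
σ = (3, 2, 1, 0): 24 + 15 + 1 + 30 = 70
Optimal value attained by: σ = (1, 0, 2, 3).
Answer: det⊕(G) = 8; verdict: SINGULAR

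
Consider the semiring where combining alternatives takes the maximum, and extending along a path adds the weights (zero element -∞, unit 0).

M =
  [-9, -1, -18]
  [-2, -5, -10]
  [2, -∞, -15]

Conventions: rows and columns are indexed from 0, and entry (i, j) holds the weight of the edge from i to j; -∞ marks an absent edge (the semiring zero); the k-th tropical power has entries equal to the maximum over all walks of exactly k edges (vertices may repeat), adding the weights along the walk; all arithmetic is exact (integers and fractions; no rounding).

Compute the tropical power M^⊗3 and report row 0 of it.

M^⊗2:
  [-3, -6, -11]
  [-7, -3, -15]
  [-7, 1, -16]
M^⊗3:
  [-8, -4, -16]
  [-5, -8, -13]
  [-1, -4, -9]
Answer: row 0 of M^⊗3 = [-8, -4, -16]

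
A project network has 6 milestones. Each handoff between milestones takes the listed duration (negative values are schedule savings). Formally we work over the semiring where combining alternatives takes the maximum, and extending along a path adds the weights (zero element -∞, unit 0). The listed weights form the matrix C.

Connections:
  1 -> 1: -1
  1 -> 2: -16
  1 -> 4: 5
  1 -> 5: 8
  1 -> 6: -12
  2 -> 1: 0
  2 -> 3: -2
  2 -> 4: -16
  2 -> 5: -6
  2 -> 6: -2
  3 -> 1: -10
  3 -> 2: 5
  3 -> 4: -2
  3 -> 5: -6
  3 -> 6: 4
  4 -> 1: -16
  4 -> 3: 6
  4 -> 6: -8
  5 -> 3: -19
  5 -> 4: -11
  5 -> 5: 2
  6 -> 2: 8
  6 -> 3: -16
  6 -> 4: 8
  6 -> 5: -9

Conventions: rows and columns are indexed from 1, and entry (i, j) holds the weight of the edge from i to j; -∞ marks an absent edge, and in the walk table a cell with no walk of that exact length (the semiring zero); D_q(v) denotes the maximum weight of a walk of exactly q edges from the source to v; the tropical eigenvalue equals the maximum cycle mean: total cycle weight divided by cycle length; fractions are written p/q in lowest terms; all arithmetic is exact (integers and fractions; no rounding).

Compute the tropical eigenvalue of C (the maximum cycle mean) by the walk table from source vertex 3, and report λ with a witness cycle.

q=0: [-∞, -∞, 0, -∞, -∞, -∞]
q=1: [-10, 5, -∞, -2, -6, 4]
q=2: [5, 12, 4, 12, -1, 3]
q=3: [12, 11, 18, 11, 13, 10]
q=4: [11, 23, 17, 18, 20, 22]
q=5: [23, 30, 24, 30, 22, 21]
q=6: [30, 29, 36, 29, 31, 28]
Optimal cycle mean attained by: cycle 3->6->4->3, total 4 + 8 + 6, length 3.
Answer: λ = 6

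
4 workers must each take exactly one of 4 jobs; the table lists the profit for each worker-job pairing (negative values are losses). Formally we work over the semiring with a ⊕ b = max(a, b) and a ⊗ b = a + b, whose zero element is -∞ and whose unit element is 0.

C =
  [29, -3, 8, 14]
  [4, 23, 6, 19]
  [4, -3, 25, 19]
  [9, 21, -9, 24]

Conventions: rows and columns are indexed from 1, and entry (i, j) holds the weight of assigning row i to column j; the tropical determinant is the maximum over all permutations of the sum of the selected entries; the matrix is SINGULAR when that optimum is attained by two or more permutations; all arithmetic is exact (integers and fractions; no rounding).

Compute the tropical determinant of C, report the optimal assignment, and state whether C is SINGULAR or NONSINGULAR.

σ = (1, 2, 3, 4): 29 + 23 + 25 + 24 = 101
σ = (1, 2, 4, 3): 29 + 23 + 19 + (-9) = 62
σ = (1, 3, 2, 4): 29 + 6 + (-3) + 24 = 56
σ = (1, 3, 4, 2): 29 + 6 + 19 + 21 = 75
σ = (1, 4, 2, 3): 29 + 19 + (-3) + (-9) = 36
σ = (1, 4, 3, 2): 29 + 19 + 25 + 21 = 94
σ = (2, 1, 3, 4): (-3) + 4 + 25 + 24 = 50
σ = (2, 1, 4, 3): (-3) + 4 + 19 + (-9) = 11
σ = (2, 3, 1, 4): (-3) + 6 + 4 + 24 = 31
σ = (2, 3, 4, 1): (-3) + 6 + 19 + 9 = 31
σ = (2, 4, 1, 3): (-3) + 19 + 4 + (-9) = 11
σ = (2, 4, 3, 1): (-3) + 19 + 25 + 9 = 50
σ = (3, 1, 2, 4): 8 + 4 + (-3) + 24 = 33
σ = (3, 1, 4, 2): 8 + 4 + 19 + 21 = 52
σ = (3, 2, 1, 4): 8 + 23 + 4 + 24 = 59
σ = (3, 2, 4, 1): 8 + 23 + 19 + 9 = 59
σ = (3, 4, 1, 2): 8 + 19 + 4 + 21 = 52
σ = (3, 4, 2, 1): 8 + 19 + (-3) + 9 = 33
σ = (4, 1, 2, 3): 14 + 4 + (-3) + (-9) = 6
σ = (4, 1, 3, 2): 14 + 4 + 25 + 21 = 64
σ = (4, 2, 1, 3): 14 + 23 + 4 + (-9) = 32
σ = (4, 2, 3, 1): 14 + 23 + 25 + 9 = 71
σ = (4, 3, 1, 2): 14 + 6 + 4 + 21 = 45
σ = (4, 3, 2, 1): 14 + 6 + (-3) + 9 = 26
Optimal value attained by: σ = (1, 2, 3, 4).
Answer: det⊕(C) = 101; verdict: NONSINGULAR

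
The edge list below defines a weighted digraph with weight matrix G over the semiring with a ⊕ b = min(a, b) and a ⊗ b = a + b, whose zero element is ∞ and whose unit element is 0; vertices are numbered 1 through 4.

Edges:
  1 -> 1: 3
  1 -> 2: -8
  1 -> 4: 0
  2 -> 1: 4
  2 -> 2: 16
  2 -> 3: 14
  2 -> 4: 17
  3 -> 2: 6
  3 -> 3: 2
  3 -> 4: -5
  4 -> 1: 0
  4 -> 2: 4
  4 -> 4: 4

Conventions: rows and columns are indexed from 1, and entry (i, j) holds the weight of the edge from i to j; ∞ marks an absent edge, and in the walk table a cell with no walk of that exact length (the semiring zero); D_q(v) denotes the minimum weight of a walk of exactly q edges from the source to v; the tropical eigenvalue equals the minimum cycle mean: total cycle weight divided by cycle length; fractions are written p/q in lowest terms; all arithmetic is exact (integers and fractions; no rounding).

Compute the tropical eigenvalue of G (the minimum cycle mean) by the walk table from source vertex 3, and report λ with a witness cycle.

q=0: [∞, ∞, 0, ∞]
q=1: [∞, 6, 2, -5]
q=2: [-5, -1, 4, -3]
q=3: [-3, -13, 6, -5]
q=4: [-9, -11, 1, -3]
Optimal cycle mean attained by: cycle 1->2->1, total (-8) + 4, length 2.
Answer: λ = -2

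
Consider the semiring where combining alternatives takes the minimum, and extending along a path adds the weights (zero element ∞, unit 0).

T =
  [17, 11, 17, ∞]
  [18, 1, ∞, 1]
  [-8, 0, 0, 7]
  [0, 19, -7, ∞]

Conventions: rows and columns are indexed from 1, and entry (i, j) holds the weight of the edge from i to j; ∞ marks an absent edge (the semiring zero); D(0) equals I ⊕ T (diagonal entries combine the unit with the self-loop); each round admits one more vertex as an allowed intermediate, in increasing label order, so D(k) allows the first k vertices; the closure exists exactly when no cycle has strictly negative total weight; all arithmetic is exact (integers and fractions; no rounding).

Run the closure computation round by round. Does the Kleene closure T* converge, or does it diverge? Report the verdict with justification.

D(0):
  [0, 11, 17, ∞]
  [18, 0, ∞, 1]
  [-8, 0, 0, 7]
  [0, 19, -7, 0]
D(1):
  [0, 11, 17, ∞]
  [18, 0, 35, 1]
  [-8, 0, 0, 7]
  [0, 11, -7, 0]
D(2):
  [0, 11, 17, 12]
  [18, 0, 35, 1]
  [-8, 0, 0, 1]
  [0, 11, -7, 0]
Detection: at round 3, diagonal entry (4, 4) turns strictly negative.
Key observation: the cycle 4->3->1->2->4 has total weight (-7) + (-8) + 11 + 1, which is strictly negative.
Answer: DIVERGES — negative cycle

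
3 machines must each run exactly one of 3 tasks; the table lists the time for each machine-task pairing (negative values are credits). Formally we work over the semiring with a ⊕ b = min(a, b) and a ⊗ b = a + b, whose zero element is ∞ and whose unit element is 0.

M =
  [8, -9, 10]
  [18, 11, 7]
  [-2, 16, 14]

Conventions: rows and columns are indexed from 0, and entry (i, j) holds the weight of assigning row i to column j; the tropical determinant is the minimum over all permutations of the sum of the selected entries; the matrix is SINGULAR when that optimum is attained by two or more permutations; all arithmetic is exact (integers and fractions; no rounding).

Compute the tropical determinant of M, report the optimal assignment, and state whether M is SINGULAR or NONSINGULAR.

σ = (0, 1, 2): 8 + 11 + 14 = 33
σ = (0, 2, 1): 8 + 7 + 16 = 31
σ = (1, 0, 2): (-9) + 18 + 14 = 23
σ = (1, 2, 0): (-9) + 7 + (-2) = -4
σ = (2, 0, 1): 10 + 18 + 16 = 44
σ = (2, 1, 0): 10 + 11 + (-2) = 19
Optimal value attained by: σ = (1, 2, 0).
Answer: det⊕(M) = -4; verdict: NONSINGULAR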